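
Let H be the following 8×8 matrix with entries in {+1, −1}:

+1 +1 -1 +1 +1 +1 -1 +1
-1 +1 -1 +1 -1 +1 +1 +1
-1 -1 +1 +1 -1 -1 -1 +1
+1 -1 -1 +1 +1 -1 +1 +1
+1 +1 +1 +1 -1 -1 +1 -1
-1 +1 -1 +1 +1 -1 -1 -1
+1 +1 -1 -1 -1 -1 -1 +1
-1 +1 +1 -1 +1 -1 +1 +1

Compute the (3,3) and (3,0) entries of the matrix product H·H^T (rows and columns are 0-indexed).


Row 0 of H: [1, 1, -1, 1, 1, 1, -1, 1].
Row 3 of H: [1, -1, -1, 1, 1, -1, 1, 1].
(H·H^T)[3][3] = Σ_j H[3][j]·H[3][j] = (1)² + (-1)² + (-1)² + (1)² + (1)² + (-1)² + (1)² + (1)² = 1 + 1 + 1 + 1 + 1 + 1 + 1 + 1 = 8.
(H·H^T)[3][0] = Σ_j H[3][j]·H[0][j] = (1)·(1) + (-1)·(1) + (-1)·(-1) + (1)·(1) + (1)·(1) + (-1)·(1) + (1)·(-1) + (1)·(1) = 1 + -1 + 1 + 1 + 1 + -1 + -1 + 1 = 2.
Rows 3 and 0 are not orthogonal (dot product = 2 ≠ 0), so H is not a Hadamard matrix.

(3,3) entry = 8; (3,0) entry = 2.


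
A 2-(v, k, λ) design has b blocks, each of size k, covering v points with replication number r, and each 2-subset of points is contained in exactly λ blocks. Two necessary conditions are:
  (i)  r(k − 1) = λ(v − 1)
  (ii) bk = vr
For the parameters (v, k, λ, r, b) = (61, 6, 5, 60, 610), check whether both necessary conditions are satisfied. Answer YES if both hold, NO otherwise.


Condition (i): r(k − 1) = 60·5 = 300; λ(v − 1) = 5·60 = 300. Match? YES.
Condition (ii): bk = 610·6 = 3660; vr = 61·60 = 3660. Match? YES.
Both conditions hold? YES.

YES


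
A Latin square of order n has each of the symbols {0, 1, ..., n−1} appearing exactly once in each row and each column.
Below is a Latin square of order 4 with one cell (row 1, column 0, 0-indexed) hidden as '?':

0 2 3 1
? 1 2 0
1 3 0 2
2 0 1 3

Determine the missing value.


Row 1 contains symbols [0, 1, 2] — missing [3].
Column 0 contains symbols [0, 1, 2] — missing [3].
The missing symbol must appear in both missing sets; intersection = [3].
Therefore the hidden value is 3.

Missing value = 3.


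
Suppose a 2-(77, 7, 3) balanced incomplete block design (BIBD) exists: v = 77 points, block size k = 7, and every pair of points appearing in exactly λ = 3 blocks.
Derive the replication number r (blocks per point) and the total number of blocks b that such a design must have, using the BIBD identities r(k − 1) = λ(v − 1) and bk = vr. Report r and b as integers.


Any 2-(v, k, λ) BIBD satisfies two necessary conditions:
  (i)  Each point sits in r blocks, and counting incidences through any fixed point gives r(k − 1) = λ(v − 1), so r = λ(v − 1)/(k − 1).
  (ii) Total incidences bk = vr, so b = vr/k.
Step 1: r = λ(v − 1)/(k − 1) = 3·(77 − 1)/(7 − 1) = 3·76/6 = 228/6 = 38.
Step 2: b = vr/k = 77·38/7 = 2926/7 = 418.
Check integrality: r = 38 ∈ Z ✓, b = 418 ∈ Z ✓.
(These identities are necessary conditions: they determine r and b for any design with these parameters, but do not by themselves prove that one exists.)

r = 38, b = 418.


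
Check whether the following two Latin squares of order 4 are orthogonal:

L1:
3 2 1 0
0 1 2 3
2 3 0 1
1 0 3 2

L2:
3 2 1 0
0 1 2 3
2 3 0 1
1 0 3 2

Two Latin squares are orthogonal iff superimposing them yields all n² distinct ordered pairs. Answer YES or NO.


Form the n² = 16 superimposed pairs (L1[i][j], L2[i][j]), row by row (rows and columns indexed from 0):
row 0: (3,3) (2,2) (1,1) (0,0)
row 1: (0,0) (1,1) (2,2) (3,3)
row 2: (2,2) (3,3) (0,0) (1,1)
row 3: (1,1) (0,0) (3,3) (2,2)
Orthogonality requires all 16 pairs distinct.
But the pair (0,0) repeats: cell (0,3) has L1 = 0, L2 = 0, and cell (1,0) has L1 = 0, L2 = 0.
A repeated pair means some other pair never occurs (only 4 distinct pairs out of 16), so the squares are not orthogonal.
Conclusion: NO.

NO


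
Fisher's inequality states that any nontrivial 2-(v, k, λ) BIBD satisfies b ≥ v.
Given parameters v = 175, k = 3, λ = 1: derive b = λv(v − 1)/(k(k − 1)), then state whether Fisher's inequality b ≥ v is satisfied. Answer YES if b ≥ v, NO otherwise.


r = λ(v − 1)/(k − 1) = 1·174/2 = 87.
b = vr/k = 175·87/3 = 5075.
Fisher's inequality: b ≥ v ⇔ 5075 ≥ 175? YES.

YES


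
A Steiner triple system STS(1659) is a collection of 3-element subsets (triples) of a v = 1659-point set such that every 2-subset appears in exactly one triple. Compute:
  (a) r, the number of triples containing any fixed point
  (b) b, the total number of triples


An STS(v) is a 2-(v, 3, 1) BIBD: block size k = 3, λ = 1.
Replication: r(k − 1) = λ(v − 1) ⇒ r·2 = 1659 − 1 = 1658 ⇒ r = 829.
Block count: bk = vr ⇒ b·3 = 1659·829 = 1375311 ⇒ b = 458437.

r = 829, b = 458437.


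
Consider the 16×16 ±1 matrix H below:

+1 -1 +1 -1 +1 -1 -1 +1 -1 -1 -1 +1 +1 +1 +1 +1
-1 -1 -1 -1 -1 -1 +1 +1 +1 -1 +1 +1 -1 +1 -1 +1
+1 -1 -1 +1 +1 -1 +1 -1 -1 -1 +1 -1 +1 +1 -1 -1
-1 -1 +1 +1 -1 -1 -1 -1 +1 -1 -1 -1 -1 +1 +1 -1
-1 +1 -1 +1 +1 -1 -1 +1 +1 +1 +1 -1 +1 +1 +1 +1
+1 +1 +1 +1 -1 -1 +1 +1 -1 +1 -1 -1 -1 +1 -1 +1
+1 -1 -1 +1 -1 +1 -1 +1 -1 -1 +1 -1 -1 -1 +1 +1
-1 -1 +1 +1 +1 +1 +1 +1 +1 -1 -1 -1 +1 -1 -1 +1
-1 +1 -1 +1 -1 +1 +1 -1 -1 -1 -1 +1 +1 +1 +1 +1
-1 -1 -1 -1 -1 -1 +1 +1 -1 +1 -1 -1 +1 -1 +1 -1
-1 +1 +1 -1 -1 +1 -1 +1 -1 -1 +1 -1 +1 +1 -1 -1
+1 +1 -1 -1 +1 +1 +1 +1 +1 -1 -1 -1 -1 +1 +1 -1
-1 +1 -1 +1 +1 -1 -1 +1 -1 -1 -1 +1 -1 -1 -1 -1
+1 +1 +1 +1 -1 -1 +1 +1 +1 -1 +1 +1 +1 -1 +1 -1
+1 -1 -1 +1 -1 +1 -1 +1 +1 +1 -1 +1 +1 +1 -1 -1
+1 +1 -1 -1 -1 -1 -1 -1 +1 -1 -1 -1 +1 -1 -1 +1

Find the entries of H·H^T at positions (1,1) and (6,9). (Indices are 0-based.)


Row 1 of H: [-1, -1, -1, -1, -1, -1, 1, 1, 1, -1, 1, 1, -1, 1, -1, 1].
Row 6 of H: [1, -1, -1, 1, -1, 1, -1, 1, -1, -1, 1, -1, -1, -1, 1, 1].
Row 9 of H: [-1, -1, -1, -1, -1, -1, 1, 1, -1, 1, -1, -1, 1, -1, 1, -1].
(H·H^T)[1][1] = Σ_j H[1][j]·H[1][j] = (-1)² + (-1)² + (-1)² + (-1)² + (-1)² + (-1)² + (1)² + (1)² + (1)² + (-1)² + (1)² + (1)² + (-1)² + (1)² + (-1)² + (1)² = 1 + 1 + 1 + 1 + 1 + 1 + 1 + 1 + 1 + 1 + 1 + 1 + 1 + 1 + 1 + 1 = 16.
(H·H^T)[6][9] = Σ_j H[6][j]·H[9][j] = (1)·(-1) + (-1)·(-1) + (-1)·(-1) + (1)·(-1) + (-1)·(-1) + (1)·(-1) + (-1)·(1) + (1)·(1) + (-1)·(-1) + (-1)·(1) + (1)·(-1) + (-1)·(-1) + (-1)·(1) + (-1)·(-1) + (1)·(1) + (1)·(-1) = -1 + 1 + 1 + -1 + 1 + -1 + -1 + 1 + 1 + -1 + -1 + 1 + -1 + 1 + 1 + -1 = 0.
So rows 6 and 9 are orthogonal; the diagonal entry equals n = 16.

(1,1) entry = 16; (6,9) entry = 0.


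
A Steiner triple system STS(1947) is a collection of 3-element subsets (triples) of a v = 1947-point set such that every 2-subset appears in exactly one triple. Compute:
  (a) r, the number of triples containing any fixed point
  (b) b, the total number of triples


An STS(v) is a 2-(v, 3, 1) BIBD: block size k = 3, λ = 1.
Replication: r(k − 1) = λ(v − 1) ⇒ r·2 = 1947 − 1 = 1946 ⇒ r = 973.
Block count: bk = vr ⇒ b·3 = 1947·973 = 1894431 ⇒ b = 631477.

r = 973, b = 631477.


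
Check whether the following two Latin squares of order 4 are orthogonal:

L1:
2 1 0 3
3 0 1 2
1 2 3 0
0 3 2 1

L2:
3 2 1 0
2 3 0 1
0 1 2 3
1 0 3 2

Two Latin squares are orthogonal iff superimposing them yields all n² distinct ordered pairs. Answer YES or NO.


Form the n² = 16 superimposed pairs (L1[i][j], L2[i][j]), row by row (rows and columns indexed from 0):
row 0: (2,3) (1,2) (0,1) (3,0)
row 1: (3,2) (0,3) (1,0) (2,1)
row 2: (1,0) (2,1) (3,2) (0,3)
row 3: (0,1) (3,0) (2,3) (1,2)
Orthogonality requires all 16 pairs distinct.
But the pair (1,0) repeats: cell (1,2) has L1 = 1, L2 = 0, and cell (2,0) has L1 = 1, L2 = 0.
A repeated pair means some other pair never occurs (only 8 distinct pairs out of 16), so the squares are not orthogonal.
Conclusion: NO.

NO


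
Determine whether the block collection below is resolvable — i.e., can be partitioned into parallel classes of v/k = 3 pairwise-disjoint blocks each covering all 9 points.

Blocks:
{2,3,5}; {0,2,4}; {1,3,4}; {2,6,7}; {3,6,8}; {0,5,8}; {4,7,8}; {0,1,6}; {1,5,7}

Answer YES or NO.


v = 9, block size k = 3, number of blocks = 9.
For resolvability, blocks must partition into parallel classes of size v/k = 3.
Total blocks must therefore be a multiple of 3: 9 = 3·3 + 0 ⇒ divisible ✓.
Greedy packing gives 3 candidate class(es). Each should be a full parallel class (size 3, covers all 9 points).
  Class 1 (3 blocks): {2,3,5}; {4,7,8}; {0,1,6}. Points covered: [0, 1, 2, 3, 4, 5, 6, 7, 8].
  Class 2 (3 blocks): {0,2,4}; {3,6,8}; {1,5,7}. Points covered: [0, 1, 2, 3, 4, 5, 6, 7, 8].
  Class 3 (3 blocks): {1,3,4}; {2,6,7}; {0,5,8}. Points covered: [0, 1, 2, 3, 4, 5, 6, 7, 8].
All classes full (size 3)? YES. All classes cover every point? YES.
Resolvable? YES.

YES


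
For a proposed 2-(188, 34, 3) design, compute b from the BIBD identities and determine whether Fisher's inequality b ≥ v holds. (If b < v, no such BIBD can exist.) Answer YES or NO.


b = λv(v − 1)/(k(k − 1)) = 3·188·187/(34·33) = 105468/1122 = 94.
Compare with v = 188: b < v, so Fisher's inequality fails.

NO


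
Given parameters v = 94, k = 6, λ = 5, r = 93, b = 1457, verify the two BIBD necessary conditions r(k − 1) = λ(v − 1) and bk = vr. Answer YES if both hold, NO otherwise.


Condition (i): r(k − 1) = 93·5 = 465; λ(v − 1) = 5·93 = 465. Match? YES.
Condition (ii): bk = 1457·6 = 8742; vr = 94·93 = 8742. Match? YES.
Both conditions hold? YES.

YES


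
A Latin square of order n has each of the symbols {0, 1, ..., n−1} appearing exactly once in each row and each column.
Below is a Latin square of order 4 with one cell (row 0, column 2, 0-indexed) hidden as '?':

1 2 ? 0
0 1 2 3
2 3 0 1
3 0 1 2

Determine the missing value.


Row 0 contains symbols [0, 1, 2] — missing [3].
Column 2 contains symbols [0, 1, 2] — missing [3].
The missing symbol must appear in both missing sets; intersection = [3].
Therefore the hidden value is 3.

Missing value = 3.


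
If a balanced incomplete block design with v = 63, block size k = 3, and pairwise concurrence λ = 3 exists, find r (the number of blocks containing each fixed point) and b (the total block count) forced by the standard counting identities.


Any 2-(v, k, λ) BIBD satisfies two necessary conditions:
  (i)  Each point sits in r blocks, and counting incidences through any fixed point gives r(k − 1) = λ(v − 1), so r = λ(v − 1)/(k − 1).
  (ii) Total incidences bk = vr, so b = vr/k.
Step 1: r = λ(v − 1)/(k − 1) = 3·(63 − 1)/(3 − 1) = 3·62/2 = 186/2 = 93.
Step 2: b = vr/k = 63·93/3 = 5859/3 = 1953.
Check integrality: r = 93 ∈ Z ✓, b = 1953 ∈ Z ✓.
(These identities are necessary conditions: they determine r and b for any design with these parameters, but do not by themselves prove that one exists.)

r = 93, b = 1953.


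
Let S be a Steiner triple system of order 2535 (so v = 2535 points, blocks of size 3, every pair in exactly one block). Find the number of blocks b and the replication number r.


An STS(v) is a 2-(v, 3, 1) BIBD: block size k = 3, λ = 1.
Replication: r(k − 1) = λ(v − 1) ⇒ r·2 = 2535 − 1 = 2534 ⇒ r = 1267.
Block count: bk = vr ⇒ b·3 = 2535·1267 = 3211845 ⇒ b = 1070615.

r = 1267, b = 1070615.


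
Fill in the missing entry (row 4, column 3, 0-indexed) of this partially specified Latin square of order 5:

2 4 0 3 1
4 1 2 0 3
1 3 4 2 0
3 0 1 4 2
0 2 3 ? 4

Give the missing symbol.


Row 4 contains symbols [0, 2, 3, 4] — missing [1].
Column 3 contains symbols [0, 2, 3, 4] — missing [1].
The missing symbol must appear in both missing sets; intersection = [1].
Therefore the hidden value is 1.

Missing value = 1.


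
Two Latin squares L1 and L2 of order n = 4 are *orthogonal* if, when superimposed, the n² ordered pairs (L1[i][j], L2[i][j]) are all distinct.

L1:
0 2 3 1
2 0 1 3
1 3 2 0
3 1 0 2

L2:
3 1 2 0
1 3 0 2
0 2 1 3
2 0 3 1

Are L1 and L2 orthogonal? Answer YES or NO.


Form the n² = 16 superimposed pairs (L1[i][j], L2[i][j]), row by row (rows and columns indexed from 0):
row 0: (0,3) (2,1) (3,2) (1,0)
row 1: (2,1) (0,3) (1,0) (3,2)
row 2: (1,0) (3,2) (2,1) (0,3)
row 3: (3,2) (1,0) (0,3) (2,1)
Orthogonality requires all 16 pairs distinct.
But the pair (2,1) repeats: cell (0,1) has L1 = 2, L2 = 1, and cell (1,0) has L1 = 2, L2 = 1.
A repeated pair means some other pair never occurs (only 4 distinct pairs out of 16), so the squares are not orthogonal.
Conclusion: NO.

NO


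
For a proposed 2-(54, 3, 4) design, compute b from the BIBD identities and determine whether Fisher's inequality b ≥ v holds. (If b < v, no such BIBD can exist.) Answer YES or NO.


r = λ(v − 1)/(k − 1) = 4·53/2 = 106.
b = vr/k = 54·106/3 = 1908.
Fisher's inequality: b ≥ v ⇔ 1908 ≥ 54? YES.

YES


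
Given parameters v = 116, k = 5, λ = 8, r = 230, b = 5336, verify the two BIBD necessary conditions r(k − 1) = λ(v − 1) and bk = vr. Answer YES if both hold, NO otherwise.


Condition (i): r(k − 1) = 230·4 = 920; λ(v − 1) = 8·115 = 920. Match? YES.
Condition (ii): bk = 5336·5 = 26680; vr = 116·230 = 26680. Match? YES.
Both conditions hold? YES.

YES


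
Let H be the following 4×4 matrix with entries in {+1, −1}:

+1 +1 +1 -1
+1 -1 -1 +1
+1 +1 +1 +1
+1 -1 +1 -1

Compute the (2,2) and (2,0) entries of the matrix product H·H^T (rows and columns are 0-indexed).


Row 0 of H: [1, 1, 1, -1].
Row 2 of H: [1, 1, 1, 1].
(H·H^T)[2][2] = Σ_j H[2][j]·H[2][j] = (1)² + (1)² + (1)² + (1)² = 1 + 1 + 1 + 1 = 4.
(H·H^T)[2][0] = Σ_j H[2][j]·H[0][j] = (1)·(1) + (1)·(1) + (1)·(1) + (1)·(-1) = 1 + 1 + 1 + -1 = 2.
Rows 2 and 0 are not orthogonal (dot product = 2 ≠ 0), so H is not a Hadamard matrix.

(2,2) entry = 4; (2,0) entry = 2.


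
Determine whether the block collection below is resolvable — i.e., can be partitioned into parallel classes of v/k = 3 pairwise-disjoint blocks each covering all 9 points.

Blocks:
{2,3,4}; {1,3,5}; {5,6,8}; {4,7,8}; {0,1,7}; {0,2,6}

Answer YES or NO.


v = 9, block size k = 3, number of blocks = 6.
For resolvability, blocks must partition into parallel classes of size v/k = 3.
Total blocks must therefore be a multiple of 3: 6 = 3·2 + 0 ⇒ divisible ✓.
Greedy packing gives 2 candidate class(es). Each should be a full parallel class (size 3, covers all 9 points).
  Class 1 (3 blocks): {2,3,4}; {5,6,8}; {0,1,7}. Points covered: [0, 1, 2, 3, 4, 5, 6, 7, 8].
  Class 2 (3 blocks): {1,3,5}; {4,7,8}; {0,2,6}. Points covered: [0, 1, 2, 3, 4, 5, 6, 7, 8].
All classes full (size 3)? YES. All classes cover every point? YES.
Resolvable? YES.

YES


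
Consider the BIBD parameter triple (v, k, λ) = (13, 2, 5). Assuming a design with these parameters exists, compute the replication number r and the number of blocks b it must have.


Any 2-(v, k, λ) BIBD satisfies two necessary conditions:
  (i)  Each point sits in r blocks, and counting incidences through any fixed point gives r(k − 1) = λ(v − 1), so r = λ(v − 1)/(k − 1).
  (ii) Total incidences bk = vr, so b = vr/k.
Step 1: r = λ(v − 1)/(k − 1) = 5·(13 − 1)/(2 − 1) = 5·12/1 = 60/1 = 60.
Step 2: b = vr/k = 13·60/2 = 780/2 = 390.
Check integrality: r = 60 ∈ Z ✓, b = 390 ∈ Z ✓.
(These identities are necessary conditions: they determine r and b for any design with these parameters, but do not by themselves prove that one exists.)

r = 60, b = 390.


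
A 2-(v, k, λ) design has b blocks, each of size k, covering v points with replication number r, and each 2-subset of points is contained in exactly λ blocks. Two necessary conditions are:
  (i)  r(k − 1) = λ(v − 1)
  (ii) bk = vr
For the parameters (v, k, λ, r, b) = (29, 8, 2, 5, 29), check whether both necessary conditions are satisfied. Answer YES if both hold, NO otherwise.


Condition (i): r(k − 1) = 5·7 = 35; λ(v − 1) = 2·28 = 56. Match? NO.
Condition (ii): bk = 29·8 = 232; vr = 29·5 = 145. Match? NO.
Both conditions hold? NO.

NO


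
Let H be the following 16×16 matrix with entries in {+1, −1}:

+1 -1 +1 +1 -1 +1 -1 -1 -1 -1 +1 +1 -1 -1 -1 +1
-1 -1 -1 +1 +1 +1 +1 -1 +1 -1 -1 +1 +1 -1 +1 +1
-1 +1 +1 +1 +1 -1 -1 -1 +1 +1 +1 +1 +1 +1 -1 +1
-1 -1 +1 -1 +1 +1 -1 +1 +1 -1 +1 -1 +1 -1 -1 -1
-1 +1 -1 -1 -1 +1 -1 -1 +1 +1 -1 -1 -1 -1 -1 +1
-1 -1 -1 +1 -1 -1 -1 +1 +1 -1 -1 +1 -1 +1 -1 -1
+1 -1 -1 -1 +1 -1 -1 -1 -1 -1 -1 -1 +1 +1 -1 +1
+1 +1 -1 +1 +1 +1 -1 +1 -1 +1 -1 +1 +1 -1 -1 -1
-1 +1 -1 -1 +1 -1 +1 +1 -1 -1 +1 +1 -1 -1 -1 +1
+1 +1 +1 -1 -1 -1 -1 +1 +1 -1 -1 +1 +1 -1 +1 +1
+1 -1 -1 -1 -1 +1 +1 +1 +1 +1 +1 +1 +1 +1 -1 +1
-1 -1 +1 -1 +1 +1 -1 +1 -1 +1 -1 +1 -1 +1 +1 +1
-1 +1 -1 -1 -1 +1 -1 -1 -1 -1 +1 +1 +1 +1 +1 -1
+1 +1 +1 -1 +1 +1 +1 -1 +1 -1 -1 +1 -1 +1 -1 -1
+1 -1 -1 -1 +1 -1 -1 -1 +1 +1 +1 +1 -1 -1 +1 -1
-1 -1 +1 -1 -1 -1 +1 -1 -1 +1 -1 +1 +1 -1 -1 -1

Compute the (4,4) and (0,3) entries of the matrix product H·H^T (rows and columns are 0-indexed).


Row 0 of H: [1, -1, 1, 1, -1, 1, -1, -1, -1, -1, 1, 1, -1, -1, -1, 1].
Row 3 of H: [-1, -1, 1, -1, 1, 1, -1, 1, 1, -1, 1, -1, 1, -1, -1, -1].
Row 4 of H: [-1, 1, -1, -1, -1, 1, -1, -1, 1, 1, -1, -1, -1, -1, -1, 1].
(H·H^T)[4][4] = Σ_j H[4][j]·H[4][j] = (-1)² + (1)² + (-1)² + (-1)² + (-1)² + (1)² + (-1)² + (-1)² + (1)² + (1)² + (-1)² + (-1)² + (-1)² + (-1)² + (-1)² + (1)² = 1 + 1 + 1 + 1 + 1 + 1 + 1 + 1 + 1 + 1 + 1 + 1 + 1 + 1 + 1 + 1 = 16.
(H·H^T)[0][3] = Σ_j H[0][j]·H[3][j] = (1)·(-1) + (-1)·(-1) + (1)·(1) + (1)·(-1) + (-1)·(1) + (1)·(1) + (-1)·(-1) + (-1)·(1) + (-1)·(1) + (-1)·(-1) + (1)·(1) + (1)·(-1) + (-1)·(1) + (-1)·(-1) + (-1)·(-1) + (1)·(-1) = -1 + 1 + 1 + -1 + -1 + 1 + 1 + -1 + -1 + 1 + 1 + -1 + -1 + 1 + 1 + -1 = 0.
So rows 0 and 3 are orthogonal; the diagonal entry equals n = 16.

(4,4) entry = 16; (0,3) entry = 0.


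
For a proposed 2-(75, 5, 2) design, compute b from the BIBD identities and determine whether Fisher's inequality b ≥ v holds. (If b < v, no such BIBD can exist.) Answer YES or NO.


r = λ(v − 1)/(k − 1) = 2·74/4 = 37.
b = vr/k = 75·37/5 = 555.
Fisher's inequality: b ≥ v ⇔ 555 ≥ 75? YES.

YES


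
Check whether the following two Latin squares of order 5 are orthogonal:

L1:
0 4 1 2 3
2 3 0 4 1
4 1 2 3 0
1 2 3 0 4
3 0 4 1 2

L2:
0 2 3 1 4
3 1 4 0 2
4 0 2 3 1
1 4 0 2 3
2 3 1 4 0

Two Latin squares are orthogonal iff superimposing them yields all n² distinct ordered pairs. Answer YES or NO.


Form the n² = 25 superimposed pairs (L1[i][j], L2[i][j]), row by row (rows and columns indexed from 0):
row 0: (0,0) (4,2) (1,3) (2,1) (3,4)
row 1: (2,3) (3,1) (0,4) (4,0) (1,2)
row 2: (4,4) (1,0) (2,2) (3,3) (0,1)
row 3: (1,1) (2,4) (3,0) (0,2) (4,3)
row 4: (3,2) (0,3) (4,1) (1,4) (2,0)
Orthogonality requires all 25 pairs distinct.
Check by first coordinate: for each symbol s of L1, list the L2 entries in the n cells where L1 = s; they must all differ.
  L1 = 0: L2 entries (in reading order) 0, 4, 1, 2, 3 — all 5 distinct ✓
  L1 = 1: L2 entries (in reading order) 3, 2, 0, 1, 4 — all 5 distinct ✓
  L1 = 2: L2 entries (in reading order) 1, 3, 2, 4, 0 — all 5 distinct ✓
  L1 = 3: L2 entries (in reading order) 4, 1, 3, 0, 2 — all 5 distinct ✓
  L1 = 4: L2 entries (in reading order) 2, 0, 4, 3, 1 — all 5 distinct ✓
Every symbol of L1 meets every symbol of L2 exactly once, so all 25 pairs are distinct (25 of 25).
Conclusion: YES.

YES


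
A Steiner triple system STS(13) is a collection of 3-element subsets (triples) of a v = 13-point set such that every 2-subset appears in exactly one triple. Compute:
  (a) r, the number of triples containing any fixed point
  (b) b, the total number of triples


An STS(v) is a 2-(v, 3, 1) BIBD: block size k = 3, λ = 1.
Replication: r(k − 1) = λ(v − 1) ⇒ r·2 = 13 − 1 = 12 ⇒ r = 6.
Block count: bk = vr ⇒ b·3 = 13·6 = 78 ⇒ b = 26.
(Check via b = v(v − 1)/6 = 13·12/6 = 156/6 = 26.)

r = 6, b = 26.


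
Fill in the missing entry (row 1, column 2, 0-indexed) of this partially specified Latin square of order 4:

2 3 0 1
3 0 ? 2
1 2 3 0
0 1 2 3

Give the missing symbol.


Row 1 contains symbols [0, 2, 3] — missing [1].
Column 2 contains symbols [0, 2, 3] — missing [1].
The missing symbol must appear in both missing sets; intersection = [1].
Therefore the hidden value is 1.

Missing value = 1.


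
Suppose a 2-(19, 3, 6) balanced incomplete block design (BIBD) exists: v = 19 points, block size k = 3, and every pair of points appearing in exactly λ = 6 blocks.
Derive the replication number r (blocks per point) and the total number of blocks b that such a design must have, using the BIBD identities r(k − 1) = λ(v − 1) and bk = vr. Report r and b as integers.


Any 2-(v, k, λ) BIBD satisfies two necessary conditions:
  (i)  Each point sits in r blocks, and counting incidences through any fixed point gives r(k − 1) = λ(v − 1), so r = λ(v − 1)/(k − 1).
  (ii) Total incidences bk = vr, so b = vr/k.
Step 1: r = λ(v − 1)/(k − 1) = 6·(19 − 1)/(3 − 1) = 6·18/2 = 108/2 = 54.
Step 2: b = vr/k = 19·54/3 = 1026/3 = 342.
Check integrality: r = 54 ∈ Z ✓, b = 342 ∈ Z ✓.
(These identities are necessary conditions: they determine r and b for any design with these parameters, but do not by themselves prove that one exists.)

r = 54, b = 342.


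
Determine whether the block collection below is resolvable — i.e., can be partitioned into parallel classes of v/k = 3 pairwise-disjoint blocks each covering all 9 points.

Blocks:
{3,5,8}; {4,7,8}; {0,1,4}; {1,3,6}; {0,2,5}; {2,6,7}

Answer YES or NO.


v = 9, block size k = 3, number of blocks = 6.
For resolvability, blocks must partition into parallel classes of size v/k = 3.
Total blocks must therefore be a multiple of 3: 6 = 3·2 + 0 ⇒ divisible ✓.
Greedy packing gives 2 candidate class(es). Each should be a full parallel class (size 3, covers all 9 points).
  Class 1 (3 blocks): {3,5,8}; {0,1,4}; {2,6,7}. Points covered: [0, 1, 2, 3, 4, 5, 6, 7, 8].
  Class 2 (3 blocks): {4,7,8}; {1,3,6}; {0,2,5}. Points covered: [0, 1, 2, 3, 4, 5, 6, 7, 8].
All classes full (size 3)? YES. All classes cover every point? YES.
Resolvable? YES.

YES


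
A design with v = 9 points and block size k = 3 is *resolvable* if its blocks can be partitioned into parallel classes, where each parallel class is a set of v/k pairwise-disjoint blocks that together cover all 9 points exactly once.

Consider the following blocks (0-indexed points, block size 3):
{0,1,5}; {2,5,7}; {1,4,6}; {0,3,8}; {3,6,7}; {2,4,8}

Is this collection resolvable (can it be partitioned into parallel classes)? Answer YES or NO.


v = 9, block size k = 3, number of blocks = 6.
For resolvability, blocks must partition into parallel classes of size v/k = 3.
Total blocks must therefore be a multiple of 3: 6 = 3·2 + 0 ⇒ divisible ✓.
Greedy packing gives 2 candidate class(es). Each should be a full parallel class (size 3, covers all 9 points).
  Class 1 (3 blocks): {0,1,5}; {3,6,7}; {2,4,8}. Points covered: [0, 1, 2, 3, 4, 5, 6, 7, 8].
  Class 2 (3 blocks): {2,5,7}; {1,4,6}; {0,3,8}. Points covered: [0, 1, 2, 3, 4, 5, 6, 7, 8].
All classes full (size 3)? YES. All classes cover every point? YES.
Resolvable? YES.

YES


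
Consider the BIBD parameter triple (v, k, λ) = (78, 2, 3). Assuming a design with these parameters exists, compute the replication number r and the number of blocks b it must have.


Any 2-(v, k, λ) BIBD satisfies two necessary conditions:
  (i)  Each point sits in r blocks, and counting incidences through any fixed point gives r(k − 1) = λ(v − 1), so r = λ(v − 1)/(k − 1).
  (ii) Total incidences bk = vr, so b = vr/k.
Step 1: r = λ(v − 1)/(k − 1) = 3·(78 − 1)/(2 − 1) = 3·77/1 = 231/1 = 231.
Step 2: b = vr/k = 78·231/2 = 18018/2 = 9009.
Check integrality: r = 231 ∈ Z ✓, b = 9009 ∈ Z ✓.
(These identities are necessary conditions: they determine r and b for any design with these parameters, but do not by themselves prove that one exists.)

r = 231, b = 9009.


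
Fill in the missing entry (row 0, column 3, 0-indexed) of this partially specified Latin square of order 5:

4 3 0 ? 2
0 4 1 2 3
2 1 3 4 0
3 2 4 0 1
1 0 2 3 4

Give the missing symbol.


Row 0 contains symbols [0, 2, 3, 4] — missing [1].
Column 3 contains symbols [0, 2, 3, 4] — missing [1].
The missing symbol must appear in both missing sets; intersection = [1].
Therefore the hidden value is 1.

Missing value = 1.


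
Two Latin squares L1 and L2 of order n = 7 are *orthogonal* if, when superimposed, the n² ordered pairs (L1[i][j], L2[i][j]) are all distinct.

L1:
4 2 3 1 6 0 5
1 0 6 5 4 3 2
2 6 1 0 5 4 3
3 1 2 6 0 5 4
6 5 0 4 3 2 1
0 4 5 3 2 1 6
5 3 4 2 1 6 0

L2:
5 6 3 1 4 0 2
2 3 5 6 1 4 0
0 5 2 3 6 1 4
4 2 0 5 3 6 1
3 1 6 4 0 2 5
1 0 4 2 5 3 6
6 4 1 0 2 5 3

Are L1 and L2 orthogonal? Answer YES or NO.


Form the n² = 49 superimposed pairs (L1[i][j], L2[i][j]), row by row (rows and columns indexed from 0):
row 0: (4,5) (2,6) (3,3) (1,1) (6,4) (0,0) (5,2)
row 1: (1,2) (0,3) (6,5) (5,6) (4,1) (3,4) (2,0)
row 2: (2,0) (6,5) (1,2) (0,3) (5,6) (4,1) (3,4)
row 3: (3,4) (1,2) (2,0) (6,5) (0,3) (5,6) (4,1)
row 4: (6,3) (5,1) (0,6) (4,4) (3,0) (2,2) (1,5)
row 5: (0,1) (4,0) (5,4) (3,2) (2,5) (1,3) (6,6)
row 6: (5,6) (3,4) (4,1) (2,0) (1,2) (6,5) (0,3)
Orthogonality requires all 49 pairs distinct.
But the pair (2,0) repeats: cell (1,6) has L1 = 2, L2 = 0, and cell (2,0) has L1 = 2, L2 = 0.
A repeated pair means some other pair never occurs (only 28 distinct pairs out of 49), so the squares are not orthogonal.
Conclusion: NO.

NO


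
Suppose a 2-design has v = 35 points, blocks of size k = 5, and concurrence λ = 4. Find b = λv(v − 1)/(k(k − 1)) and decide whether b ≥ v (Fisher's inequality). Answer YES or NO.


b = λv(v − 1)/(k(k − 1)) = 4·35·34/(5·4) = 4760/20 = 238.
Compare with v = 35: b ≥ v, so Fisher's inequality holds.

YES


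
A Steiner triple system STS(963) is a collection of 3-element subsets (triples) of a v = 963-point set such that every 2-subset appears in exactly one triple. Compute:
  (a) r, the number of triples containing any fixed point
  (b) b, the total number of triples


An STS(v) is a 2-(v, 3, 1) BIBD: block size k = 3, λ = 1.
Replication: r(k − 1) = λ(v − 1) ⇒ r·2 = 963 − 1 = 962 ⇒ r = 481.
Block count: b = v(v − 1)/6 = 963·962/6 = 926406/6 = 154401.
(Check via bk = vr: 154401·3 = 463203 = 963·481 = 463203 ✓.)

r = 481, b = 154401.


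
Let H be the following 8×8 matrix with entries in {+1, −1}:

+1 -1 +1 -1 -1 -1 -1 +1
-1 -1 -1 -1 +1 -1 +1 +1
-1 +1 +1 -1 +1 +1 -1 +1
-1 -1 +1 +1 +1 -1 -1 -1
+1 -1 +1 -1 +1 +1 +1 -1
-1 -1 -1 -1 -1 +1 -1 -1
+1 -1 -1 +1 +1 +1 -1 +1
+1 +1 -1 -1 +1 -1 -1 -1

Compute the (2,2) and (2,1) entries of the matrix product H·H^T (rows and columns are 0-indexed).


Row 1 of H: [-1, -1, -1, -1, 1, -1, 1, 1].
Row 2 of H: [-1, 1, 1, -1, 1, 1, -1, 1].
(H·H^T)[2][2] = Σ_j H[2][j]·H[2][j] = (-1)² + (1)² + (1)² + (-1)² + (1)² + (1)² + (-1)² + (1)² = 1 + 1 + 1 + 1 + 1 + 1 + 1 + 1 = 8.
(H·H^T)[2][1] = Σ_j H[2][j]·H[1][j] = (-1)·(-1) + (1)·(-1) + (1)·(-1) + (-1)·(-1) + (1)·(1) + (1)·(-1) + (-1)·(1) + (1)·(1) = 1 + -1 + -1 + 1 + 1 + -1 + -1 + 1 = 0.
So rows 2 and 1 are orthogonal; the diagonal entry equals n = 8.

(2,2) entry = 8; (2,1) entry = 0.


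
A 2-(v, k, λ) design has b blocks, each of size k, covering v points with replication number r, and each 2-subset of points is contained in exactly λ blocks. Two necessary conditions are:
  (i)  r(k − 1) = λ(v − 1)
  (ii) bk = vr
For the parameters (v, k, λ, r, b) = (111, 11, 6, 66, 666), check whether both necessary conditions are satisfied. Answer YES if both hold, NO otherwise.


Condition (i): r(k − 1) = 66·10 = 660; λ(v − 1) = 6·110 = 660. Match? YES.
Condition (ii): bk = 666·11 = 7326; vr = 111·66 = 7326. Match? YES.
Both conditions hold? YES.

YES


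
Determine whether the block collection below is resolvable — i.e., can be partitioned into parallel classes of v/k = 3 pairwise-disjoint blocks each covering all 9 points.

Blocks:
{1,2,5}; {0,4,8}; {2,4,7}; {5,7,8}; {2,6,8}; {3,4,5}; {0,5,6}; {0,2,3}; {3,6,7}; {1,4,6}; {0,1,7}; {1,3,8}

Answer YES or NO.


v = 9, block size k = 3, number of blocks = 12.
For resolvability, blocks must partition into parallel classes of size v/k = 3.
Total blocks must therefore be a multiple of 3: 12 = 3·4 + 0 ⇒ divisible ✓.
Greedy packing gives 4 candidate class(es). Each should be a full parallel class (size 3, covers all 9 points).
  Class 1 (3 blocks): {1,2,5}; {0,4,8}; {3,6,7}. Points covered: [0, 1, 2, 3, 4, 5, 6, 7, 8].
  Class 2 (3 blocks): {2,4,7}; {0,5,6}; {1,3,8}. Points covered: [0, 1, 2, 3, 4, 5, 6, 7, 8].
  Class 3 (3 blocks): {5,7,8}; {0,2,3}; {1,4,6}. Points covered: [0, 1, 2, 3, 4, 5, 6, 7, 8].
  Class 4 (3 blocks): {2,6,8}; {3,4,5}; {0,1,7}. Points covered: [0, 1, 2, 3, 4, 5, 6, 7, 8].
All classes full (size 3)? YES. All classes cover every point? YES.
Resolvable? YES.

YES


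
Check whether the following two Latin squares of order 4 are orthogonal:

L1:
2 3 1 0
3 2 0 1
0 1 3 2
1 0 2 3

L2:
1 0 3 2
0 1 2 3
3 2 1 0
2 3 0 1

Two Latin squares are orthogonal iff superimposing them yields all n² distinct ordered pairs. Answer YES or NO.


Form the n² = 16 superimposed pairs (L1[i][j], L2[i][j]), row by row (rows and columns indexed from 0):
row 0: (2,1) (3,0) (1,3) (0,2)
row 1: (3,0) (2,1) (0,2) (1,3)
row 2: (0,3) (1,2) (3,1) (2,0)
row 3: (1,2) (0,3) (2,0) (3,1)
Orthogonality requires all 16 pairs distinct.
But the pair (3,0) repeats: cell (0,1) has L1 = 3, L2 = 0, and cell (1,0) has L1 = 3, L2 = 0.
A repeated pair means some other pair never occurs (only 8 distinct pairs out of 16), so the squares are not orthogonal.
Conclusion: NO.

NO


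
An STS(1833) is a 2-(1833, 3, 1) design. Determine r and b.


An STS(v) is a 2-(v, 3, 1) BIBD: block size k = 3, λ = 1.
Replication: r(k − 1) = λ(v − 1) ⇒ r·2 = 1833 − 1 = 1832 ⇒ r = 916.
Block count: bk = vr ⇒ b·3 = 1833·916 = 1679028 ⇒ b = 559676.

r = 916, b = 559676.


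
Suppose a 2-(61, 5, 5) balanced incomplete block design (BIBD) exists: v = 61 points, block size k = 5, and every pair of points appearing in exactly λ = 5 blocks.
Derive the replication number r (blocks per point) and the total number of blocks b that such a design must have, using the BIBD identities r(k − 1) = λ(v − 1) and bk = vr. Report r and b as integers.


Any 2-(v, k, λ) BIBD satisfies two necessary conditions:
  (i)  Each point sits in r blocks, and counting incidences through any fixed point gives r(k − 1) = λ(v − 1), so r = λ(v − 1)/(k − 1).
  (ii) Total incidences bk = vr, so b = vr/k.
Step 1: r = λ(v − 1)/(k − 1) = 5·(61 − 1)/(5 − 1) = 5·60/4 = 300/4 = 75.
Step 2: b = vr/k = 61·75/5 = 4575/5 = 915.
Check integrality: r = 75 ∈ Z ✓, b = 915 ∈ Z ✓.
(These identities are necessary conditions: they determine r and b for any design with these parameters, but do not by themselves prove that one exists.)

r = 75, b = 915.


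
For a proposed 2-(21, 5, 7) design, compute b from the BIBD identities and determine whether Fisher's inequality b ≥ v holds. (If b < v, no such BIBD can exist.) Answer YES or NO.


b = λv(v − 1)/(k(k − 1)) = 7·21·20/(5·4) = 2940/20 = 147.
Compare with v = 21: b ≥ v, so Fisher's inequality holds.

YES


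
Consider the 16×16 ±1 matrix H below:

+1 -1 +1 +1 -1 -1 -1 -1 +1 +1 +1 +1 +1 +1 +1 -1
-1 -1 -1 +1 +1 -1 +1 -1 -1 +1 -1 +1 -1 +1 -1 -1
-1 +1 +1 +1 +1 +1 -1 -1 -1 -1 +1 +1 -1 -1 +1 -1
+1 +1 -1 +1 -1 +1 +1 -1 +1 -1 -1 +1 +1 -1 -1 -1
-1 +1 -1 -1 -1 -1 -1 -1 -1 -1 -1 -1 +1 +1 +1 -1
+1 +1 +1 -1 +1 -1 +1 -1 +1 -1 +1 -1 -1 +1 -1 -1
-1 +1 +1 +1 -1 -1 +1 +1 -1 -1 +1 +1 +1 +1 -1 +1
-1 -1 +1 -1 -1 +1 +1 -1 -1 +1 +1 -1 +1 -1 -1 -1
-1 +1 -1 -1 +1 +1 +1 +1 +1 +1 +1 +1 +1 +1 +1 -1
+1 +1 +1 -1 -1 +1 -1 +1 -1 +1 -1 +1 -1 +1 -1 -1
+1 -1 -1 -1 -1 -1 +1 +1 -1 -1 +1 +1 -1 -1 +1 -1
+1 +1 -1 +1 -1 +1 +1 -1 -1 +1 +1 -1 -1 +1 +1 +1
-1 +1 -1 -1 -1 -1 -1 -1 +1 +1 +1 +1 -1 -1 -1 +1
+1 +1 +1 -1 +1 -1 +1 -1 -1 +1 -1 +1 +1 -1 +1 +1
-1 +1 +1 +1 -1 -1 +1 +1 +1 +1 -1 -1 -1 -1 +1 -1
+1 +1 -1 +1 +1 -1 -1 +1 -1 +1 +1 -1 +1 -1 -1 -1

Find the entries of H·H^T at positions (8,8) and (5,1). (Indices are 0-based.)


Row 1 of H: [-1, -1, -1, 1, 1, -1, 1, -1, -1, 1, -1, 1, -1, 1, -1, -1].
Row 5 of H: [1, 1, 1, -1, 1, -1, 1, -1, 1, -1, 1, -1, -1, 1, -1, -1].
Row 8 of H: [-1, 1, -1, -1, 1, 1, 1, 1, 1, 1, 1, 1, 1, 1, 1, -1].
(H·H^T)[8][8] = Σ_j H[8][j]·H[8][j] = (-1)² + (1)² + (-1)² + (-1)² + (1)² + (1)² + (1)² + (1)² + (1)² + (1)² + (1)² + (1)² + (1)² + (1)² + (1)² + (-1)² = 1 + 1 + 1 + 1 + 1 + 1 + 1 + 1 + 1 + 1 + 1 + 1 + 1 + 1 + 1 + 1 = 16.
(H·H^T)[5][1] = Σ_j H[5][j]·H[1][j] = (1)·(-1) + (1)·(-1) + (1)·(-1) + (-1)·(1) + (1)·(1) + (-1)·(-1) + (1)·(1) + (-1)·(-1) + (1)·(-1) + (-1)·(1) + (1)·(-1) + (-1)·(1) + (-1)·(-1) + (1)·(1) + (-1)·(-1) + (-1)·(-1) = -1 + -1 + -1 + -1 + 1 + 1 + 1 + 1 + -1 + -1 + -1 + -1 + 1 + 1 + 1 + 1 = 0.
So rows 5 and 1 are orthogonal; the diagonal entry equals n = 16.

(8,8) entry = 16; (5,1) entry = 0.


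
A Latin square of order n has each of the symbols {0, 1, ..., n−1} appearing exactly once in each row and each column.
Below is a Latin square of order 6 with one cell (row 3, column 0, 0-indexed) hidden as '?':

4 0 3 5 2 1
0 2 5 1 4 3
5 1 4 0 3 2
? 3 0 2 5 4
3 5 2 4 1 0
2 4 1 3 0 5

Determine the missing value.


Row 3 contains symbols [0, 2, 3, 4, 5] — missing [1].
Column 0 contains symbols [0, 2, 3, 4, 5] — missing [1].
The missing symbol must appear in both missing sets; intersection = [1].
Therefore the hidden value is 1.

Missing value = 1.


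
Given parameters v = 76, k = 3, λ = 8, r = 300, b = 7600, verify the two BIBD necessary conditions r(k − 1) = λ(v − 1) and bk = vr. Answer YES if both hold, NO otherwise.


Condition (i): r(k − 1) = 300·2 = 600; λ(v − 1) = 8·75 = 600. Match? YES.
Condition (ii): bk = 7600·3 = 22800; vr = 76·300 = 22800. Match? YES.
Both conditions hold? YES.

YES


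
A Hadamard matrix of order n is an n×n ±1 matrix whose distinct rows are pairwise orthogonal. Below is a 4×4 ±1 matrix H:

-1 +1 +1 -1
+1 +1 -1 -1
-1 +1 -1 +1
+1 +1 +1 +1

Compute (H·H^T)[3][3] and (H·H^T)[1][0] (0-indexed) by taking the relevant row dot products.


Row 0 of H: [-1, 1, 1, -1].
Row 1 of H: [1, 1, -1, -1].
Row 3 of H: [1, 1, 1, 1].
(H·H^T)[3][3] = Σ_j H[3][j]·H[3][j] = (1)² + (1)² + (1)² + (1)² = 1 + 1 + 1 + 1 = 4.
(H·H^T)[1][0] = Σ_j H[1][j]·H[0][j] = (1)·(-1) + (1)·(1) + (-1)·(1) + (-1)·(-1) = -1 + 1 + -1 + 1 = 0.
So rows 1 and 0 are orthogonal; the diagonal entry equals n = 4.

(3,3) entry = 4; (1,0) entry = 0.


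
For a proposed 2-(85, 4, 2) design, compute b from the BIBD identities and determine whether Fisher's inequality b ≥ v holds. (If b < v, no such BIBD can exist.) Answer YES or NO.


b = λv(v − 1)/(k(k − 1)) = 2·85·84/(4·3) = 14280/12 = 1190.
Compare with v = 85: b ≥ v, so Fisher's inequality holds.

YES


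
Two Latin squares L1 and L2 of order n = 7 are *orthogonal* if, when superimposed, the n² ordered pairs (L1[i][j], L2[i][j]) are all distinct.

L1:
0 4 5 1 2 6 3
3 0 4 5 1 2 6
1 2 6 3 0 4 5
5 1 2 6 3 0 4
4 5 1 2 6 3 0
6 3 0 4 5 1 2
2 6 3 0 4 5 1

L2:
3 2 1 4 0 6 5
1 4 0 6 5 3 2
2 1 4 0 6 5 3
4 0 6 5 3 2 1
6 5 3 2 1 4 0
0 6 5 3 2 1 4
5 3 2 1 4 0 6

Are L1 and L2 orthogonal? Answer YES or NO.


Form the n² = 49 superimposed pairs (L1[i][j], L2[i][j]), row by row (rows and columns indexed from 0):
row 0: (0,3) (4,2) (5,1) (1,4) (2,0) (6,6) (3,5)
row 1: (3,1) (0,4) (4,0) (5,6) (1,5) (2,3) (6,2)
row 2: (1,2) (2,1) (6,4) (3,0) (0,6) (4,5) (5,3)
row 3: (5,4) (1,0) (2,6) (6,5) (3,3) (0,2) (4,1)
row 4: (4,6) (5,5) (1,3) (2,2) (6,1) (3,4) (0,0)
row 5: (6,0) (3,6) (0,5) (4,3) (5,2) (1,1) (2,4)
row 6: (2,5) (6,3) (3,2) (0,1) (4,4) (5,0) (1,6)
Orthogonality requires all 49 pairs distinct.
Check by first coordinate: for each symbol s of L1, list the L2 entries in the n cells where L1 = s; they must all differ.
  L1 = 0: L2 entries (in reading order) 3, 4, 6, 2, 0, 5, 1 — all 7 distinct ✓
  L1 = 1: L2 entries (in reading order) 4, 5, 2, 0, 3, 1, 6 — all 7 distinct ✓
  L1 = 2: L2 entries (in reading order) 0, 3, 1, 6, 2, 4, 5 — all 7 distinct ✓
  L1 = 3: L2 entries (in reading order) 5, 1, 0, 3, 4, 6, 2 — all 7 distinct ✓
  L1 = 4: L2 entries (in reading order) 2, 0, 5, 1, 6, 3, 4 — all 7 distinct ✓
  L1 = 5: L2 entries (in reading order) 1, 6, 3, 4, 5, 2, 0 — all 7 distinct ✓
  L1 = 6: L2 entries (in reading order) 6, 2, 4, 5, 1, 0, 3 — all 7 distinct ✓
Every symbol of L1 meets every symbol of L2 exactly once, so all 49 pairs are distinct (49 of 49).
Conclusion: YES.

YES


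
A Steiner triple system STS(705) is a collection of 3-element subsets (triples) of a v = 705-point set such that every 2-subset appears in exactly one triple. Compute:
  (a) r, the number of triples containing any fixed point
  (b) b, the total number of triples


An STS(v) is a 2-(v, 3, 1) BIBD: block size k = 3, λ = 1.
Replication: r(k − 1) = λ(v − 1) ⇒ r·2 = 705 − 1 = 704 ⇒ r = 352.
Block count: b = v(v − 1)/6 = 705·704/6 = 496320/6 = 82720.
(Check via bk = vr: 82720·3 = 248160 = 705·352 = 248160 ✓.)

r = 352, b = 82720.


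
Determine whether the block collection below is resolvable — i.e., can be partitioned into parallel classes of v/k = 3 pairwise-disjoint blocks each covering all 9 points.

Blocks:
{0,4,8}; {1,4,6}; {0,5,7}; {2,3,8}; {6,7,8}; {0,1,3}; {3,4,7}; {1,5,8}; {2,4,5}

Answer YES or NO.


v = 9, block size k = 3, number of blocks = 9.
For resolvability, blocks must partition into parallel classes of size v/k = 3.
Total blocks must therefore be a multiple of 3: 9 = 3·3 + 0 ⇒ divisible ✓.
Consider block {0,4,8}. It intersects every other block in the collection, so no parallel class of size 3 can contain it.
Since every block must belong to some parallel class in a resolution, the collection cannot be partitioned into parallel classes.
Resolvable? NO.

NO


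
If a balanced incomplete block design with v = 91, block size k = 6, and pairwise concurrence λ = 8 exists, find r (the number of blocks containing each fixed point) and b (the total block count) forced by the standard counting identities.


Any 2-(v, k, λ) BIBD satisfies two necessary conditions:
  (i)  Each point sits in r blocks, and counting incidences through any fixed point gives r(k − 1) = λ(v − 1), so r = λ(v − 1)/(k − 1).
  (ii) Total incidences bk = vr, so b = vr/k.
Step 1: r = λ(v − 1)/(k − 1) = 8·(91 − 1)/(6 − 1) = 8·90/5 = 720/5 = 144.
Step 2: b = vr/k = 91·144/6 = 13104/6 = 2184.
Check integrality: r = 144 ∈ Z ✓, b = 2184 ∈ Z ✓.
(These identities are necessary conditions: they determine r and b for any design with these parameters, but do not by themselves prove that one exists.)

r = 144, b = 2184.


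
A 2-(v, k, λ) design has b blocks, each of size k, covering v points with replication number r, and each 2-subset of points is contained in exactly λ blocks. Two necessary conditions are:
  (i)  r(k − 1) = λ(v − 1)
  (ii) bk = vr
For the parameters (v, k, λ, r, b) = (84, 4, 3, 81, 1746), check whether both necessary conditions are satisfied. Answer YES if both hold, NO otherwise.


Condition (i): r(k − 1) = 81·3 = 243; λ(v − 1) = 3·83 = 249. Match? NO.
Condition (ii): bk = 1746·4 = 6984; vr = 84·81 = 6804. Match? NO.
Both conditions hold? NO.

NO


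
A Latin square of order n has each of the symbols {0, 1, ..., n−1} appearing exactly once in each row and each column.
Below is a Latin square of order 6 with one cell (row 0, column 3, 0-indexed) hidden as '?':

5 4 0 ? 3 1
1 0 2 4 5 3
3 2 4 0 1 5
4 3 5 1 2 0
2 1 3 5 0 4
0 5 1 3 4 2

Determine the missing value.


Row 0 contains symbols [0, 1, 3, 4, 5] — missing [2].
Column 3 contains symbols [0, 1, 3, 4, 5] — missing [2].
The missing symbol must appear in both missing sets; intersection = [2].
Therefore the hidden value is 2.

Missing value = 2.


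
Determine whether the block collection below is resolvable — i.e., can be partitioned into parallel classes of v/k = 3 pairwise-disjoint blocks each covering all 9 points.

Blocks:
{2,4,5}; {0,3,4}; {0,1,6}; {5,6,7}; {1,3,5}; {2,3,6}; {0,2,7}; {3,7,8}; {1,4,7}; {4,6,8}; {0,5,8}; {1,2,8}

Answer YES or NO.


v = 9, block size k = 3, number of blocks = 12.
For resolvability, blocks must partition into parallel classes of size v/k = 3.
Total blocks must therefore be a multiple of 3: 12 = 3·4 + 0 ⇒ divisible ✓.
Greedy packing gives 4 candidate class(es). Each should be a full parallel class (size 3, covers all 9 points).
  Class 1 (3 blocks): {2,4,5}; {0,1,6}; {3,7,8}. Points covered: [0, 1, 2, 3, 4, 5, 6, 7, 8].
  Class 2 (3 blocks): {0,3,4}; {5,6,7}; {1,2,8}. Points covered: [0, 1, 2, 3, 4, 5, 6, 7, 8].
  Class 3 (3 blocks): {1,3,5}; {0,2,7}; {4,6,8}. Points covered: [0, 1, 2, 3, 4, 5, 6, 7, 8].
  Class 4 (3 blocks): {2,3,6}; {1,4,7}; {0,5,8}. Points covered: [0, 1, 2, 3, 4, 5, 6, 7, 8].
All classes full (size 3)? YES. All classes cover every point? YES.
Resolvable? YES.

YES
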